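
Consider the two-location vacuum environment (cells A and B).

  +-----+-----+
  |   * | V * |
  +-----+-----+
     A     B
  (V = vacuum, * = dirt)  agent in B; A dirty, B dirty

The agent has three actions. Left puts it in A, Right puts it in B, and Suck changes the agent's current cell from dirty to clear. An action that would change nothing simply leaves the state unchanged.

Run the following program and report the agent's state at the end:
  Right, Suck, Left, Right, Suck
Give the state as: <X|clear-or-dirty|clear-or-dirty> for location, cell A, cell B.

<B|dirty|clear>

[1] after Right: <B|dirty|dirty>
[2] after Suck: <B|dirty|clear>
[3] after Left: <A|dirty|clear>
[4] after Right: <B|dirty|clear>
[5] after Suck: <B|dirty|clear>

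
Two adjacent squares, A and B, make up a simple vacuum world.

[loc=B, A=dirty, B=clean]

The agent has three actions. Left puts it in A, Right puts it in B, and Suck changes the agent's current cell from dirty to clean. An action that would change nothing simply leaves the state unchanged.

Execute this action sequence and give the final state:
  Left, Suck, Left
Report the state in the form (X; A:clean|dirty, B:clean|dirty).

t=1 Left ⇒ (A; A:dirty, B:clean)
t=2 Suck ⇒ (A; A:clean, B:clean)
t=3 Left ⇒ (A; A:clean, B:clean)

(A; A:clean, B:clean)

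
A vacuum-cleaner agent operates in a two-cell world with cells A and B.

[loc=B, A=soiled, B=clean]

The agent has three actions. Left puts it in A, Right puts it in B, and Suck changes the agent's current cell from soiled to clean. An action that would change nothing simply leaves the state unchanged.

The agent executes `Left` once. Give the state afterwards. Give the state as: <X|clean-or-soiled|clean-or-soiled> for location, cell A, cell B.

start: <B|soiled|clean>
t=1 Left ⇒ <A|soiled|clean>

<A|soiled|clean>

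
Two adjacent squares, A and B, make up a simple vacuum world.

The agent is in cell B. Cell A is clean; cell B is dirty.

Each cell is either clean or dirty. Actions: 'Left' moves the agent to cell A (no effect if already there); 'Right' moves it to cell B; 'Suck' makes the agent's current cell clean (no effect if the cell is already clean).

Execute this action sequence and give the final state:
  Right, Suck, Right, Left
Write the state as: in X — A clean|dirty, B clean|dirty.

in A — A clean, B clean

Right (#1): in B — A clean, B dirty
Suck (#2): in B — A clean, B clean
Right (#3): in B — A clean, B clean
Left (#4): in A — A clean, B clean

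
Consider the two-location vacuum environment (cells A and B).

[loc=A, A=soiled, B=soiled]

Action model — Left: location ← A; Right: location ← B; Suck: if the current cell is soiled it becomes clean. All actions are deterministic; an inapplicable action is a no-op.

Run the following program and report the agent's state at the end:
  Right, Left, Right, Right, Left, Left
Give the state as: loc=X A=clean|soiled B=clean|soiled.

1. Right → loc=B A=soiled B=soiled
2. Left → loc=A A=soiled B=soiled
3. Right → loc=B A=soiled B=soiled
4. Right → loc=B A=soiled B=soiled
5. Left → loc=A A=soiled B=soiled
6. Left → loc=A A=soiled B=soiled

loc=A A=soiled B=soiled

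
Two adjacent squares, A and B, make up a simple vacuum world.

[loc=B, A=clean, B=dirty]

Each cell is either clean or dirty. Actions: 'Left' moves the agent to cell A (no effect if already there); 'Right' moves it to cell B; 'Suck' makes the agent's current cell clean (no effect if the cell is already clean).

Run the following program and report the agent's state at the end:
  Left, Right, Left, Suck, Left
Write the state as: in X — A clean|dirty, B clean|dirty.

in A — A clean, B dirty

t=1 Left ⇒ in A — A clean, B dirty
t=2 Right ⇒ in B — A clean, B dirty
t=3 Left ⇒ in A — A clean, B dirty
t=4 Suck ⇒ in A — A clean, B dirty
t=5 Left ⇒ in A — A clean, B dirty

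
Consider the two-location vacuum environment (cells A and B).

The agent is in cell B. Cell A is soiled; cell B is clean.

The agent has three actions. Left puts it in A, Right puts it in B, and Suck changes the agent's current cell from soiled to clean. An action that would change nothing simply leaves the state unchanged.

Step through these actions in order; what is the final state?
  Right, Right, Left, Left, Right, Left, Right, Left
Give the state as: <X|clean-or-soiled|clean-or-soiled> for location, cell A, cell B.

<A|soiled|clean>

1. Right → <B|soiled|clean>
2. Right → <B|soiled|clean>
3. Left → <A|soiled|clean>
4. Left → <A|soiled|clean>
5. Right → <B|soiled|clean>
6. Left → <A|soiled|clean>
7. Right → <B|soiled|clean>
8. Left → <A|soiled|clean>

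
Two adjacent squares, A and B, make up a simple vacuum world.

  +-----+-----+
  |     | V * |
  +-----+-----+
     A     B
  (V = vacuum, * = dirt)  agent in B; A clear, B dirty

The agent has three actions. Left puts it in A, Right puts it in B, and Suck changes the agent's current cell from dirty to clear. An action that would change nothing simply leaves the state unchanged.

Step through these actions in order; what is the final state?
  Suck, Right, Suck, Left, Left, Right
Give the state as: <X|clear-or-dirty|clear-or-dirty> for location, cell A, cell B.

<B|clear|clear>

1) do Suck; now <B|clear|clear>
2) do Right; now <B|clear|clear>
3) do Suck; now <B|clear|clear>
4) do Left; now <A|clear|clear>
5) do Left; now <A|clear|clear>
6) do Right; now <B|clear|clear>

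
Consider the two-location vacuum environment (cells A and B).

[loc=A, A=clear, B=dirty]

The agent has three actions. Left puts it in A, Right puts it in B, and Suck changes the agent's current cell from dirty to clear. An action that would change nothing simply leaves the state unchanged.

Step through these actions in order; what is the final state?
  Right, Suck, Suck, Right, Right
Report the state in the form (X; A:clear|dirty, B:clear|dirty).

1) do Right; now (B; A:clear, B:dirty)
2) do Suck; now (B; A:clear, B:clear)
3) do Suck; now (B; A:clear, B:clear)
4) do Right; now (B; A:clear, B:clear)
5) do Right; now (B; A:clear, B:clear)

(B; A:clear, B:clear)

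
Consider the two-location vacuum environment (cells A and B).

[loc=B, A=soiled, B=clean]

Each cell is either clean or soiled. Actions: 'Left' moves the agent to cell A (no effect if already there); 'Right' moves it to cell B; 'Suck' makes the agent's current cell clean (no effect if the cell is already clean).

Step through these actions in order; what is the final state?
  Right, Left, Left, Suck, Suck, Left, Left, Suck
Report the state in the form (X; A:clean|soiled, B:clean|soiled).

t=1 Right ⇒ (B; A:soiled, B:clean)
t=2 Left ⇒ (A; A:soiled, B:clean)
t=3 Left ⇒ (A; A:soiled, B:clean)
t=4 Suck ⇒ (A; A:clean, B:clean)
t=5 Suck ⇒ (A; A:clean, B:clean)
t=6 Left ⇒ (A; A:clean, B:clean)
t=7 Left ⇒ (A; A:clean, B:clean)
t=8 Suck ⇒ (A; A:clean, B:clean)

(A; A:clean, B:clean)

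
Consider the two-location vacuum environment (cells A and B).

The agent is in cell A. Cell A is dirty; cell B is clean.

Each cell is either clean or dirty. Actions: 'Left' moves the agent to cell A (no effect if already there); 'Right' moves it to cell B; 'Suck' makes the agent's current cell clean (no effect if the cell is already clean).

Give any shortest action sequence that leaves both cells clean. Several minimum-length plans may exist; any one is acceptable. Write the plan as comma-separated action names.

step 1/1 (Suck): <A|clean|clean>
min 1: A is dirty, one Suck

Suck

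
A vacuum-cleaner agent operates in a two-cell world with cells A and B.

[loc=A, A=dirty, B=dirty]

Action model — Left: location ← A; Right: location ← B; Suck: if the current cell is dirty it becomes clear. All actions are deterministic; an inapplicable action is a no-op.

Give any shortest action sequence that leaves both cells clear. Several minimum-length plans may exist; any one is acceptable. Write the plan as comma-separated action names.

Suck, Right, Suck

step 1/3 (Suck): in A — A clear, B dirty
step 2/3 (Right): in B — A clear, B dirty
step 3/3 (Suck): in B — A clear, B clear
min 3: Suck A + move + Suck B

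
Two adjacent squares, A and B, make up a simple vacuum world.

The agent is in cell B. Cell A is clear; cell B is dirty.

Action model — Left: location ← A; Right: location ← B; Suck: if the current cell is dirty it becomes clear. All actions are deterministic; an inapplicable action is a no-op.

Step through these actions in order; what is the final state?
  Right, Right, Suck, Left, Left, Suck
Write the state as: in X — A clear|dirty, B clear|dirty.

1. Right → in B — A clear, B dirty
2. Right → in B — A clear, B dirty
3. Suck → in B — A clear, B clear
4. Left → in A — A clear, B clear
5. Left → in A — A clear, B clear
6. Suck → in A — A clear, B clear

in A — A clear, B clear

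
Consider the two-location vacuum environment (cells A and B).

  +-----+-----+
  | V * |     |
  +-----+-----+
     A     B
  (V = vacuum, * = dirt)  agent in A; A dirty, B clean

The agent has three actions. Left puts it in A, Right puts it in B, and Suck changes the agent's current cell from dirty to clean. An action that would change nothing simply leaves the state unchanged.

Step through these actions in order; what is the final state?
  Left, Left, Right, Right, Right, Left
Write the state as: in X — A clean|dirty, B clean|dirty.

in A — A dirty, B clean

Left (#1): in A — A dirty, B clean
Left (#2): in A — A dirty, B clean
Right (#3): in B — A dirty, B clean
Right (#4): in B — A dirty, B clean
Right (#5): in B — A dirty, B clean
Left (#6): in A — A dirty, B clean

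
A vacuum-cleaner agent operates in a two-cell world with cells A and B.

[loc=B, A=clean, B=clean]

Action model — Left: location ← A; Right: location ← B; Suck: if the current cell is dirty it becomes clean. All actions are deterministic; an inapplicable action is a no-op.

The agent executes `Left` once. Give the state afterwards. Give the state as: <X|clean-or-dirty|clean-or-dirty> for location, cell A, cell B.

<A|clean|clean>

start: <B|clean|clean>
1. Left → <A|clean|clean>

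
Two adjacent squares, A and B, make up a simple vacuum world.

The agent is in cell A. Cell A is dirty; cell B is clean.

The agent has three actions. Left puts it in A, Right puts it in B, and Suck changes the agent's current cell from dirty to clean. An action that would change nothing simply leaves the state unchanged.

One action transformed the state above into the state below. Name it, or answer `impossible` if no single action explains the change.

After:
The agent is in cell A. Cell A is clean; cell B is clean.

try  Left: loc=A A=dirty B=clean
try Right: loc=B A=dirty B=clean
try  Suck: loc=A A=clean B=clean  ← match

Suck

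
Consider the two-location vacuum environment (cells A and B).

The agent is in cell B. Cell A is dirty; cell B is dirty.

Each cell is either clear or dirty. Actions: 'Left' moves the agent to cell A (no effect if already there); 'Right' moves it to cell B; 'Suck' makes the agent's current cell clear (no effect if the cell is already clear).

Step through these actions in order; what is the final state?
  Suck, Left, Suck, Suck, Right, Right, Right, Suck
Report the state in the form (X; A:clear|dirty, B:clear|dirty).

1. Suck → (B; A:dirty, B:clear)
2. Left → (A; A:dirty, B:clear)
3. Suck → (A; A:clear, B:clear)
4. Suck → (A; A:clear, B:clear)
5. Right → (B; A:clear, B:clear)
6. Right → (B; A:clear, B:clear)
7. Right → (B; A:clear, B:clear)
8. Suck → (B; A:clear, B:clear)

(B; A:clear, B:clear)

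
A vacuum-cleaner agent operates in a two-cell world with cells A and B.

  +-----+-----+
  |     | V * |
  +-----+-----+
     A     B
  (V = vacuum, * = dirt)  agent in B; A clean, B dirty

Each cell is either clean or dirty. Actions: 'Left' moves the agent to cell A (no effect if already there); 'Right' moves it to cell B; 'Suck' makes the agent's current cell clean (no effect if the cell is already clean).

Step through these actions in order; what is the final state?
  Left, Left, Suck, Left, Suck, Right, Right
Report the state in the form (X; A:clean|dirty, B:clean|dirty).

(B; A:clean, B:dirty)

Left (#1): (A; A:clean, B:dirty)
Left (#2): (A; A:clean, B:dirty)
Suck (#3): (A; A:clean, B:dirty)
Left (#4): (A; A:clean, B:dirty)
Suck (#5): (A; A:clean, B:dirty)
Right (#6): (B; A:clean, B:dirty)
Right (#7): (B; A:clean, B:dirty)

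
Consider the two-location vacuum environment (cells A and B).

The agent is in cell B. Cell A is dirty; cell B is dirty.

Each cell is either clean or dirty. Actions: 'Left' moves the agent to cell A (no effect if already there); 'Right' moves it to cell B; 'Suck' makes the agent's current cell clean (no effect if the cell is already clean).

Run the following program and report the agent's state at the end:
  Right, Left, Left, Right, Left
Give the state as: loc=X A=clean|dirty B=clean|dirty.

step 1/5 (Right): loc=B A=dirty B=dirty
step 2/5 (Left): loc=A A=dirty B=dirty
step 3/5 (Left): loc=A A=dirty B=dirty
step 4/5 (Right): loc=B A=dirty B=dirty
step 5/5 (Left): loc=A A=dirty B=dirty

loc=A A=dirty B=dirty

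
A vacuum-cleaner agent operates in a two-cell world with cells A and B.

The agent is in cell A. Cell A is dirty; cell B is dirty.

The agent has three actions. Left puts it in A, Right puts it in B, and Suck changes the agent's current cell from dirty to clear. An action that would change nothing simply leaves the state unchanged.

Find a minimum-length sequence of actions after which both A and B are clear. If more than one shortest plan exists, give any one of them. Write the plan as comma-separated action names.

Suck, Right, Suck

step 1/3 (Suck): in A — A clear, B dirty
step 2/3 (Right): in B — A clear, B dirty
step 3/3 (Suck): in B — A clear, B clear
min 3: Suck A + move + Suck B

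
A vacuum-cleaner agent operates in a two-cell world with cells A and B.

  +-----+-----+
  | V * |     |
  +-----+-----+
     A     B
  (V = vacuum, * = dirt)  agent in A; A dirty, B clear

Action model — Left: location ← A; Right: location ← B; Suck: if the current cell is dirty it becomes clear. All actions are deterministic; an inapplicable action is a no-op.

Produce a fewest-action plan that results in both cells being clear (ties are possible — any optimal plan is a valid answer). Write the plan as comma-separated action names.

t=1 Suck ⇒ <A|clear|clear>
min 1: A is dirty, one Suck

Suck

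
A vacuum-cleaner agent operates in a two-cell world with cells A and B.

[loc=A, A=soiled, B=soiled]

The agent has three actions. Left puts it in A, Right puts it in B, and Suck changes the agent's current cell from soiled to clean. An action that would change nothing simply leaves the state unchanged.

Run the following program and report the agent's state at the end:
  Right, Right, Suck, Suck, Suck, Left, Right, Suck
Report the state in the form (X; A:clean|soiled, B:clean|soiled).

1) do Right; now (B; A:soiled, B:soiled)
2) do Right; now (B; A:soiled, B:soiled)
3) do Suck; now (B; A:soiled, B:clean)
4) do Suck; now (B; A:soiled, B:clean)
5) do Suck; now (B; A:soiled, B:clean)
6) do Left; now (A; A:soiled, B:clean)
7) do Right; now (B; A:soiled, B:clean)
8) do Suck; now (B; A:soiled, B:clean)

(B; A:soiled, B:clean)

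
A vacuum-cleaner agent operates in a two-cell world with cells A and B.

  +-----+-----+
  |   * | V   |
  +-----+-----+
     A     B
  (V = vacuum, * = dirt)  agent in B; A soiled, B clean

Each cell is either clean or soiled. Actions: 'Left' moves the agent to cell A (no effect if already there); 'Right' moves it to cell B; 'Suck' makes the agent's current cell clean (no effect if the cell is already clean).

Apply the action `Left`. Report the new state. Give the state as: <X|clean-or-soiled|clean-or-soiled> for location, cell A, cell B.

<A|soiled|clean>

start: <B|soiled|clean>
1. Left → <A|soiled|clean>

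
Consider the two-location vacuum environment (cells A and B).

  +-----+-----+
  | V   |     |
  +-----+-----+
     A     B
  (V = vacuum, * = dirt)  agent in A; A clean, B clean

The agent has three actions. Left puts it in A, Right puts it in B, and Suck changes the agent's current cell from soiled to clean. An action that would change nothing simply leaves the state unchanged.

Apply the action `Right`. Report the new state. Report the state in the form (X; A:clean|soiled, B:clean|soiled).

(B; A:clean, B:clean)

start: (A; A:clean, B:clean)
step 1/1 (Right): (B; A:clean, B:clean)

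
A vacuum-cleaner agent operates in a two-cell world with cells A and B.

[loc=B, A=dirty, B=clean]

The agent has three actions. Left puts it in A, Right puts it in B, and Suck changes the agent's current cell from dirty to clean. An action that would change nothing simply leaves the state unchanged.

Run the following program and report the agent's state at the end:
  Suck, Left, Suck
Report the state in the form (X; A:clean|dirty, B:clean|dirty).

step 1/3 (Suck): (B; A:dirty, B:clean)
step 2/3 (Left): (A; A:dirty, B:clean)
step 3/3 (Suck): (A; A:clean, B:clean)

(A; A:clean, B:clean)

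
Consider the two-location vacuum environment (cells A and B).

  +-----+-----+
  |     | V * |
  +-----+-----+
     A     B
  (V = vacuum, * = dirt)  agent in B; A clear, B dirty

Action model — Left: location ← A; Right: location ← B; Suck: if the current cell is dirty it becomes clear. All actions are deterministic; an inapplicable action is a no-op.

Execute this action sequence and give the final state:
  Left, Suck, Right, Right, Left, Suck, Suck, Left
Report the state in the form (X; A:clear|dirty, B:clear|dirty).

1. Left → (A; A:clear, B:dirty)
2. Suck → (A; A:clear, B:dirty)
3. Right → (B; A:clear, B:dirty)
4. Right → (B; A:clear, B:dirty)
5. Left → (A; A:clear, B:dirty)
6. Suck → (A; A:clear, B:dirty)
7. Suck → (A; A:clear, B:dirty)
8. Left → (A; A:clear, B:dirty)

(A; A:clear, B:dirty)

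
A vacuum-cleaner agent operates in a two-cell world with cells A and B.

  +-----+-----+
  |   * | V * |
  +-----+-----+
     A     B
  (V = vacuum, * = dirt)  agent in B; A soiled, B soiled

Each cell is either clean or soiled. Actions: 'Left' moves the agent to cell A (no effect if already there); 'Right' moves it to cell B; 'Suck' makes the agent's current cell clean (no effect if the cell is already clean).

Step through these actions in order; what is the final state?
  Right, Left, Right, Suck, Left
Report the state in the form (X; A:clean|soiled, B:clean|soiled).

(A; A:soiled, B:clean)

[1] after Right: (B; A:soiled, B:soiled)
[2] after Left: (A; A:soiled, B:soiled)
[3] after Right: (B; A:soiled, B:soiled)
[4] after Suck: (B; A:soiled, B:clean)
[5] after Left: (A; A:soiled, B:clean)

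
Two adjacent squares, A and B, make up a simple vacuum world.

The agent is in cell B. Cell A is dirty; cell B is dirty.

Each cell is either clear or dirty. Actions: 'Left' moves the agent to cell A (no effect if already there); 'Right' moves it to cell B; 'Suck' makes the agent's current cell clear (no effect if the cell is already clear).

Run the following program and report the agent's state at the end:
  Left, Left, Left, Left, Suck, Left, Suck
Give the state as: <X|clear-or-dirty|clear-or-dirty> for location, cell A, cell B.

<A|clear|dirty>

1) do Left; now <A|dirty|dirty>
2) do Left; now <A|dirty|dirty>
3) do Left; now <A|dirty|dirty>
4) do Left; now <A|dirty|dirty>
5) do Suck; now <A|clear|dirty>
6) do Left; now <A|clear|dirty>
7) do Suck; now <A|clear|dirty>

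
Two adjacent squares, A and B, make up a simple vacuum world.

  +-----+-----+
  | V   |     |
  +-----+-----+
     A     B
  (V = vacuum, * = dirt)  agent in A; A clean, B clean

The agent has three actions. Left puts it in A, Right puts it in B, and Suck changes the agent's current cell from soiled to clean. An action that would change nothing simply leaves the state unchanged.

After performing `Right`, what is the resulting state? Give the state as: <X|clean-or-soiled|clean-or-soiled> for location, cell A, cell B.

<B|clean|clean>

start: <A|clean|clean>
Right (#1): <B|clean|clean>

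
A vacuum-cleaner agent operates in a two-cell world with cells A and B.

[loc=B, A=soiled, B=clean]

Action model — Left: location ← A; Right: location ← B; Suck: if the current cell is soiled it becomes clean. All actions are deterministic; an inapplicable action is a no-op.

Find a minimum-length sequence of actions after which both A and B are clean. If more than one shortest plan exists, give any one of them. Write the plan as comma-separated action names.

Left, Suck

t=1 Left ⇒ loc=A A=soiled B=clean
t=2 Suck ⇒ loc=A A=clean B=clean
min 2: go A then Suck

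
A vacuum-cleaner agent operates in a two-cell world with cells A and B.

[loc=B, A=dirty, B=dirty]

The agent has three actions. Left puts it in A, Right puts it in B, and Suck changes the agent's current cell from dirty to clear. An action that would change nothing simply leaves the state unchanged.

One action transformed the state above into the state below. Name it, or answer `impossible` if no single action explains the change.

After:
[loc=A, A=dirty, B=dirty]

try  Left: in A — A dirty, B dirty  ← match
try Right: in B — A dirty, B dirty
try  Suck: in B — A dirty, B clear

Left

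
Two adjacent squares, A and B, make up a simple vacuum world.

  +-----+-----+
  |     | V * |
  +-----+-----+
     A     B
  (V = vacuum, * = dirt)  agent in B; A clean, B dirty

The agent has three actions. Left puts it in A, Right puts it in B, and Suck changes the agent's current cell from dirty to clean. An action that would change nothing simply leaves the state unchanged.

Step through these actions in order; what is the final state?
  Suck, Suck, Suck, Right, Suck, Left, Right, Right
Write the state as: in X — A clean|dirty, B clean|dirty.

in B — A clean, B clean

1. Suck → in B — A clean, B clean
2. Suck → in B — A clean, B clean
3. Suck → in B — A clean, B clean
4. Right → in B — A clean, B clean
5. Suck → in B — A clean, B clean
6. Left → in A — A clean, B clean
7. Right → in B — A clean, B clean
8. Right → in B — A clean, B clean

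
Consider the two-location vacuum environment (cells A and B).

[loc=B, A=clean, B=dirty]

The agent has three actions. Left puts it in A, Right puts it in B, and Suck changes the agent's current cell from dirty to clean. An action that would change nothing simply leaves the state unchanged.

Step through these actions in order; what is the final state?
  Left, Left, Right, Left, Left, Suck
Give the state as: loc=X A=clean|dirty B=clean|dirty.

loc=A A=clean B=dirty

Left (#1): loc=A A=clean B=dirty
Left (#2): loc=A A=clean B=dirty
Right (#3): loc=B A=clean B=dirty
Left (#4): loc=A A=clean B=dirty
Left (#5): loc=A A=clean B=dirty
Suck (#6): loc=A A=clean B=dirty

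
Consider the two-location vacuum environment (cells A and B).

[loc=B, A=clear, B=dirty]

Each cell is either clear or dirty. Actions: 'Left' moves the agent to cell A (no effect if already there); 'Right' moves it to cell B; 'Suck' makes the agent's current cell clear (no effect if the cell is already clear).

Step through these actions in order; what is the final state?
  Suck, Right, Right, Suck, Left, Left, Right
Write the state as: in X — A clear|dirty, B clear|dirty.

in B — A clear, B clear

1) do Suck; now in B — A clear, B clear
2) do Right; now in B — A clear, B clear
3) do Right; now in B — A clear, B clear
4) do Suck; now in B — A clear, B clear
5) do Left; now in A — A clear, B clear
6) do Left; now in A — A clear, B clear
7) do Right; now in B — A clear, B clear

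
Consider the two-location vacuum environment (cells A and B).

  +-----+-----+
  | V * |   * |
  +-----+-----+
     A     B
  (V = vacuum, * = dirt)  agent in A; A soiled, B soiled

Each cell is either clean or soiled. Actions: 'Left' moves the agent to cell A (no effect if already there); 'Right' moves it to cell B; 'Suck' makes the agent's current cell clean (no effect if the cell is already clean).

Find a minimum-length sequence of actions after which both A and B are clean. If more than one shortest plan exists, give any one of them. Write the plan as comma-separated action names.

[1] after Suck: (A; A:clean, B:soiled)
[2] after Right: (B; A:clean, B:soiled)
[3] after Suck: (B; A:clean, B:clean)
min 3: Suck A + move + Suck B

Suck, Right, Suck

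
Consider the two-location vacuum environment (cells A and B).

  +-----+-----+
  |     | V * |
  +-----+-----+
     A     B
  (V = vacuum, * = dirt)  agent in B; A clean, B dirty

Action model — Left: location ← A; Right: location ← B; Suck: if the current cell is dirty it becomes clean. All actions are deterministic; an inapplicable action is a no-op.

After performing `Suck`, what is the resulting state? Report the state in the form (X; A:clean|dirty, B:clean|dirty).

(B; A:clean, B:clean)

start: (B; A:clean, B:dirty)
[1] after Suck: (B; A:clean, B:clean)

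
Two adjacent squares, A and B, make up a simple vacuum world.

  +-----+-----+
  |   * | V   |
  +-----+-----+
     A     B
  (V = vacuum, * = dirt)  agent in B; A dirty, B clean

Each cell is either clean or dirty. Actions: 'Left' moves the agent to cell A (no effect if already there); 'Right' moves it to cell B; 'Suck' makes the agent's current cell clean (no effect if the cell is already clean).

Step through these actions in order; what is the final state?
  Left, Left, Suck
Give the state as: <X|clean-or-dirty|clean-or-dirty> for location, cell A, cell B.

<A|clean|clean>

Left (#1): <A|dirty|clean>
Left (#2): <A|dirty|clean>
Suck (#3): <A|clean|clean>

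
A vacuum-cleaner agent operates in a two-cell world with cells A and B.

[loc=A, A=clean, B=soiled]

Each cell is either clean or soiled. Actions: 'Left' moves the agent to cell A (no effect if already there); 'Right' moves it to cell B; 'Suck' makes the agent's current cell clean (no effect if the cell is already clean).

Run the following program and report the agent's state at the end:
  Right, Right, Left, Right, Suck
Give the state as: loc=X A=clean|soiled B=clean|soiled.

1. Right → loc=B A=clean B=soiled
2. Right → loc=B A=clean B=soiled
3. Left → loc=A A=clean B=soiled
4. Right → loc=B A=clean B=soiled
5. Suck → loc=B A=clean B=clean

loc=B A=clean B=clean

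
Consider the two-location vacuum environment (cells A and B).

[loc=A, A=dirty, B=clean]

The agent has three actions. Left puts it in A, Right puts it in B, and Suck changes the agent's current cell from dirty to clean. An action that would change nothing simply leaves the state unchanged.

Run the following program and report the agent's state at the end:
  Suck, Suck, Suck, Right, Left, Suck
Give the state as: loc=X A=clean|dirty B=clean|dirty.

t=1 Suck ⇒ loc=A A=clean B=clean
t=2 Suck ⇒ loc=A A=clean B=clean
t=3 Suck ⇒ loc=A A=clean B=clean
t=4 Right ⇒ loc=B A=clean B=clean
t=5 Left ⇒ loc=A A=clean B=clean
t=6 Suck ⇒ loc=A A=clean B=clean

loc=A A=clean B=clean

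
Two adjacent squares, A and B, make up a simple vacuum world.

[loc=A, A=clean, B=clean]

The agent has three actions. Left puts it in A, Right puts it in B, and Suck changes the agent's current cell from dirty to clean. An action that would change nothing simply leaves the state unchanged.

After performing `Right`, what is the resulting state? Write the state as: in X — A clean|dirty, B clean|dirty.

in B — A clean, B clean

start: in A — A clean, B clean
Right (#1): in B — A clean, B clean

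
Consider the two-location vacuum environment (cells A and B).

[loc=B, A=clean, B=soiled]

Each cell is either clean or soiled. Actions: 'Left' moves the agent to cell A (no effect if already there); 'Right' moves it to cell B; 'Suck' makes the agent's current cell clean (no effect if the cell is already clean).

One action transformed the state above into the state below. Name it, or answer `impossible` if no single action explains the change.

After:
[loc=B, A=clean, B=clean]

try  Left: (A; A:clean, B:soiled)
try Right: (B; A:clean, B:soiled)
try  Suck: (B; A:clean, B:clean)  ← match

Suck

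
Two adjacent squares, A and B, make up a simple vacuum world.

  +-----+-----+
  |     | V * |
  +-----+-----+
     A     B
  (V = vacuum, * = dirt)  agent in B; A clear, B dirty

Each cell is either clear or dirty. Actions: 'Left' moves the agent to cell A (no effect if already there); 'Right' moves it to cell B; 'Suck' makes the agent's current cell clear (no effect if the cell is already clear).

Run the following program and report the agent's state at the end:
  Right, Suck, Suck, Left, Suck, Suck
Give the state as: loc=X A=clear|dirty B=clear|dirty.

loc=A A=clear B=clear

Right (#1): loc=B A=clear B=dirty
Suck (#2): loc=B A=clear B=clear
Suck (#3): loc=B A=clear B=clear
Left (#4): loc=A A=clear B=clear
Suck (#5): loc=A A=clear B=clear
Suck (#6): loc=A A=clear B=clear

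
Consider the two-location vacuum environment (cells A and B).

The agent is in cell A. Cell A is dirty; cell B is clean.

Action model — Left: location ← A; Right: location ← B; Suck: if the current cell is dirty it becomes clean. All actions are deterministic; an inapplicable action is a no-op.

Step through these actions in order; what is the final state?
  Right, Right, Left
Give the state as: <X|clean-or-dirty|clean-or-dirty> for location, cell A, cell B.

Right (#1): <B|dirty|clean>
Right (#2): <B|dirty|clean>
Left (#3): <A|dirty|clean>

<A|dirty|clean>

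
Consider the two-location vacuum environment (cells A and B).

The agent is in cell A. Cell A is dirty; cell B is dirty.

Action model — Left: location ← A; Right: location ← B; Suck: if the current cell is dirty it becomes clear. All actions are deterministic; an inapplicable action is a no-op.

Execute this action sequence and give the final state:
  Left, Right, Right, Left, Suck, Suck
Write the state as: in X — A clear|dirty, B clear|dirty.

Left (#1): in A — A dirty, B dirty
Right (#2): in B — A dirty, B dirty
Right (#3): in B — A dirty, B dirty
Left (#4): in A — A dirty, B dirty
Suck (#5): in A — A clear, B dirty
Suck (#6): in A — A clear, B dirty

in A — A clear, B dirty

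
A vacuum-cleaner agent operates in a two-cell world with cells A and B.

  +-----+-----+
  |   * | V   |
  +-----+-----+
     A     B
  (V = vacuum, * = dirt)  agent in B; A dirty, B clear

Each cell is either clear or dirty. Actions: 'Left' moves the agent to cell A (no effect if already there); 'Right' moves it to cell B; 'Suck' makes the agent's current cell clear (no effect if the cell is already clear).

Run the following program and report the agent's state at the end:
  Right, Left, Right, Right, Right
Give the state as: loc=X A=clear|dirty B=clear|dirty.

loc=B A=dirty B=clear

1. Right → loc=B A=dirty B=clear
2. Left → loc=A A=dirty B=clear
3. Right → loc=B A=dirty B=clear
4. Right → loc=B A=dirty B=clear
5. Right → loc=B A=dirty B=clear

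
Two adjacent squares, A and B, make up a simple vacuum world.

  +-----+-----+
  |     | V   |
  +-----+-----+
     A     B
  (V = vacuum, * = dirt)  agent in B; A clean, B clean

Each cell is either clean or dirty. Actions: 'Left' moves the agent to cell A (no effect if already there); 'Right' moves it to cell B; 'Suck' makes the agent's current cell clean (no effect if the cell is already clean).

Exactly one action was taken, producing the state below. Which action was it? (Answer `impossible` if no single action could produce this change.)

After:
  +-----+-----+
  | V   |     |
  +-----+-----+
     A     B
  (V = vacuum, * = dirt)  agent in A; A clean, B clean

Left

try  Left: loc=A A=clean B=clean  ← match
try Right: loc=B A=clean B=clean
try  Suck: loc=B A=clean B=clean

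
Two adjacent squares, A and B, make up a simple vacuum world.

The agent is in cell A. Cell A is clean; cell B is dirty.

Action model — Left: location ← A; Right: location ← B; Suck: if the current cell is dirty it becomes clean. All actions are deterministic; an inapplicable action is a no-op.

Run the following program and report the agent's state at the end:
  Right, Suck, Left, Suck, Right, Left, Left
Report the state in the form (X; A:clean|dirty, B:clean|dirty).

Right (#1): (B; A:clean, B:dirty)
Suck (#2): (B; A:clean, B:clean)
Left (#3): (A; A:clean, B:clean)
Suck (#4): (A; A:clean, B:clean)
Right (#5): (B; A:clean, B:clean)
Left (#6): (A; A:clean, B:clean)
Left (#7): (A; A:clean, B:clean)

(A; A:clean, B:clean)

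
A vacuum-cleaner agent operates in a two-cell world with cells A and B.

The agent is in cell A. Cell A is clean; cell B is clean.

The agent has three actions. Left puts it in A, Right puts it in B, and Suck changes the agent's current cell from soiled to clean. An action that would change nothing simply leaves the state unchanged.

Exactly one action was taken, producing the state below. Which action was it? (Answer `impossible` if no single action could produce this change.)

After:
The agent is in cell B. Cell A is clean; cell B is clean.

try  Left: in A — A clean, B clean
try Right: in B — A clean, B clean  ← match
try  Suck: in A — A clean, B clean

Right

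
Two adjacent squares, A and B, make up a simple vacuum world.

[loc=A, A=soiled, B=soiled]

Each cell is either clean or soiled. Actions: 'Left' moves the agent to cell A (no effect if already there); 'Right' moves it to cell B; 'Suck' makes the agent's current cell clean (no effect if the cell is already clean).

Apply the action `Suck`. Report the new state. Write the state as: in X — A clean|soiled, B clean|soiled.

start: in A — A soiled, B soiled
t=1 Suck ⇒ in A — A clean, B soiled

in A — A clean, B soiled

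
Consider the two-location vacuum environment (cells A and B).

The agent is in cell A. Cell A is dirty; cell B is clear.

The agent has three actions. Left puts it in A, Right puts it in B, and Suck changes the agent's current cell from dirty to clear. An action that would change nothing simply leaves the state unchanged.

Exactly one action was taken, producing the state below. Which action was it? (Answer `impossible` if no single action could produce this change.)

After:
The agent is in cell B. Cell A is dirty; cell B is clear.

Right

try  Left: <A|dirty|clear>
try Right: <B|dirty|clear>  ← match
try  Suck: <A|clear|clear>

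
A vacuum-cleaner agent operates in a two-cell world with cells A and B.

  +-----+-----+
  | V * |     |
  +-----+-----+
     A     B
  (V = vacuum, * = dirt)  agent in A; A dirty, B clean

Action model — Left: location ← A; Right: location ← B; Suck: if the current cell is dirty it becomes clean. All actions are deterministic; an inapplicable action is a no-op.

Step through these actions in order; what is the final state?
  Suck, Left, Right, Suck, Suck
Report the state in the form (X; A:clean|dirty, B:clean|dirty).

1) do Suck; now (A; A:clean, B:clean)
2) do Left; now (A; A:clean, B:clean)
3) do Right; now (B; A:clean, B:clean)
4) do Suck; now (B; A:clean, B:clean)
5) do Suck; now (B; A:clean, B:clean)

(B; A:clean, B:clean)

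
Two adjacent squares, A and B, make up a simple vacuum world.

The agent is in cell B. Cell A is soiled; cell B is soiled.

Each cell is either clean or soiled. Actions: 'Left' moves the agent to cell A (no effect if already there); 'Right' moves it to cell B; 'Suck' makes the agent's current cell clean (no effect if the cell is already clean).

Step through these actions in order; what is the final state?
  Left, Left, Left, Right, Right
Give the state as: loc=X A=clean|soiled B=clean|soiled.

loc=B A=soiled B=soiled

step 1/5 (Left): loc=A A=soiled B=soiled
step 2/5 (Left): loc=A A=soiled B=soiled
step 3/5 (Left): loc=A A=soiled B=soiled
step 4/5 (Right): loc=B A=soiled B=soiled
step 5/5 (Right): loc=B A=soiled B=soiled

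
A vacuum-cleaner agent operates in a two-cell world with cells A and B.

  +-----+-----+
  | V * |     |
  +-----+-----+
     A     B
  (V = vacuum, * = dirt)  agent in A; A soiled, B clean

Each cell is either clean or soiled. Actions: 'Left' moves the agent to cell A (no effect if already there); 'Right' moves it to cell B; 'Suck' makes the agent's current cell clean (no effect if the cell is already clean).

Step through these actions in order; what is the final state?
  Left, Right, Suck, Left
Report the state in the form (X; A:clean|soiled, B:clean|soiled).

t=1 Left ⇒ (A; A:soiled, B:clean)
t=2 Right ⇒ (B; A:soiled, B:clean)
t=3 Suck ⇒ (B; A:soiled, B:clean)
t=4 Left ⇒ (A; A:soiled, B:clean)

(A; A:soiled, B:clean)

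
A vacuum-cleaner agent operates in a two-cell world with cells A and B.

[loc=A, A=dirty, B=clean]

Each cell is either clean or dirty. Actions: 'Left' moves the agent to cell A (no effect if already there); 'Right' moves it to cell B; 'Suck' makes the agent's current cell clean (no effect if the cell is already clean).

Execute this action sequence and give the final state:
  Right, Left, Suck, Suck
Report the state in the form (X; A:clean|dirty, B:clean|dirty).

(A; A:clean, B:clean)

1) do Right; now (B; A:dirty, B:clean)
2) do Left; now (A; A:dirty, B:clean)
3) do Suck; now (A; A:clean, B:clean)
4) do Suck; now (A; A:clean, B:clean)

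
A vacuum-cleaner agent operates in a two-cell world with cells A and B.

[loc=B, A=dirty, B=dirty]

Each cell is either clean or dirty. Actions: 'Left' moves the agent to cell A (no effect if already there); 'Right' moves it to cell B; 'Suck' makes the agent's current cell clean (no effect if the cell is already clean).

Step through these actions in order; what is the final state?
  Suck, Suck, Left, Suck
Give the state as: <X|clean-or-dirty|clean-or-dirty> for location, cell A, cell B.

1. Suck → <B|dirty|clean>
2. Suck → <B|dirty|clean>
3. Left → <A|dirty|clean>
4. Suck → <A|clean|clean>

<A|clean|clean>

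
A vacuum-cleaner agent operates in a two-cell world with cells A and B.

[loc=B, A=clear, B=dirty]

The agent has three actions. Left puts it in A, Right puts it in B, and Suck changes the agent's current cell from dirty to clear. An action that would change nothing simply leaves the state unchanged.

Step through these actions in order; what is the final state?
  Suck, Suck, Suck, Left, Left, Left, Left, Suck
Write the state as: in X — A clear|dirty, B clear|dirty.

t=1 Suck ⇒ in B — A clear, B clear
t=2 Suck ⇒ in B — A clear, B clear
t=3 Suck ⇒ in B — A clear, B clear
t=4 Left ⇒ in A — A clear, B clear
t=5 Left ⇒ in A — A clear, B clear
t=6 Left ⇒ in A — A clear, B clear
t=7 Left ⇒ in A — A clear, B clear
t=8 Suck ⇒ in A — A clear, B clear

in A — A clear, B clear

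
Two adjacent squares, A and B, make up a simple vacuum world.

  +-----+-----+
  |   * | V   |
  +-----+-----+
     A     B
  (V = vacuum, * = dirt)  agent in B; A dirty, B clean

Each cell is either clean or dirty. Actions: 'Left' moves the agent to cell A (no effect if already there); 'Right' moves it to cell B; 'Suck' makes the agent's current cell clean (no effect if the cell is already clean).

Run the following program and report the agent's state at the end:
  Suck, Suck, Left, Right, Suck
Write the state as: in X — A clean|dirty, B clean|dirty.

t=1 Suck ⇒ in B — A dirty, B clean
t=2 Suck ⇒ in B — A dirty, B clean
t=3 Left ⇒ in A — A dirty, B clean
t=4 Right ⇒ in B — A dirty, B clean
t=5 Suck ⇒ in B — A dirty, B clean

in B — A dirty, B clean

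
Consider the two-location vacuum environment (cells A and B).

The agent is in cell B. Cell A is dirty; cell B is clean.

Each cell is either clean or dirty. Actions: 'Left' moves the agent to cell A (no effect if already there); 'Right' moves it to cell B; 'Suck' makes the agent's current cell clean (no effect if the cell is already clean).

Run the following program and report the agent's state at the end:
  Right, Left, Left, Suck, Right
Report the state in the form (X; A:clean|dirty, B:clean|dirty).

(B; A:clean, B:clean)

1. Right → (B; A:dirty, B:clean)
2. Left → (A; A:dirty, B:clean)
3. Left → (A; A:dirty, B:clean)
4. Suck → (A; A:clean, B:clean)
5. Right → (B; A:clean, B:clean)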